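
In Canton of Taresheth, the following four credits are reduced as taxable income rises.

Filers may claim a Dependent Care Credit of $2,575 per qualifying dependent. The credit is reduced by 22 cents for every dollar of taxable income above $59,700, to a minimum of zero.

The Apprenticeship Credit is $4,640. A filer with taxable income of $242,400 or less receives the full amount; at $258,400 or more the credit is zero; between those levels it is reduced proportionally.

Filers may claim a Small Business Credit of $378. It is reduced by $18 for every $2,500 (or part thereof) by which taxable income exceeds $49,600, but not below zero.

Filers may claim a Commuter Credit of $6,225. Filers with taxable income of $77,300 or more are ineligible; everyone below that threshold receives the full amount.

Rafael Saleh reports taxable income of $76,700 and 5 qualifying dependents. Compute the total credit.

Dependent Care Credit: base = 5 × $2,575 = $12,875. 22% of the $17,000 excess over $59,700 is $3,740; credit = $12,875 − $3,740 = $9,135.
Apprenticeship Credit: $76,700 is at or below the $242,400 threshold, so the full $4,640 applies.
Small Business Credit: income exceeds $49,600 by $27,100, which is 11 full-or-partial $2,500 increments; reduction = 11 × $18 = $198, leaving $180.
Commuter Credit: $76,700 is below the $77,300 cutoff, so the full $6,225 applies.
Total: $9,135 + $4,640 + $180 + $6,225 = $20,180.

$20,180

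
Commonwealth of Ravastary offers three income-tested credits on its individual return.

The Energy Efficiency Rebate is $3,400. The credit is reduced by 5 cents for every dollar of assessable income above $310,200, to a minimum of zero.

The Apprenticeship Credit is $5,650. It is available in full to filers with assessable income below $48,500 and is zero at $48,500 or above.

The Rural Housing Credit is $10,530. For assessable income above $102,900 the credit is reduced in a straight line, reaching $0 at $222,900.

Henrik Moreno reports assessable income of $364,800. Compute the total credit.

$670

Energy Efficiency Rebate: 5% of the $54,600 excess over $310,200 is $2,730; credit = $3,400 − $2,730 = $670.
Apprenticeship Credit: $364,800 meets or exceeds the $48,500 cutoff, so the credit is $0.
Rural Housing Credit: $364,800 is at or above $222,900, so the credit is $0.
Total: $670 + $0 + $0 = $670.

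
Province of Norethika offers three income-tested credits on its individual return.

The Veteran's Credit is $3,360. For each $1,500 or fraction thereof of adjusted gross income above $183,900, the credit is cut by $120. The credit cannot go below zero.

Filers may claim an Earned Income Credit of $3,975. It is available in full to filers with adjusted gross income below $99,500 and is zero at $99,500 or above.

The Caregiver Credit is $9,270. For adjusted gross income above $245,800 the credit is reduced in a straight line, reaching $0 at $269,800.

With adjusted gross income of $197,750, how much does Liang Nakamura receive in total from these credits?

$11,430

Veteran's Credit: income exceeds $183,900 by $13,850, which is 10 full-or-partial $1,500 increments; reduction = 10 × $120 = $1,200, leaving $2,160.
Earned Income Credit: $197,750 meets or exceeds the $99,500 cutoff, so the credit is $0.
Caregiver Credit: $197,750 is at or below the $245,800 threshold, so the full $9,270 applies.
Total: $2,160 + $0 + $9,270 = $11,430.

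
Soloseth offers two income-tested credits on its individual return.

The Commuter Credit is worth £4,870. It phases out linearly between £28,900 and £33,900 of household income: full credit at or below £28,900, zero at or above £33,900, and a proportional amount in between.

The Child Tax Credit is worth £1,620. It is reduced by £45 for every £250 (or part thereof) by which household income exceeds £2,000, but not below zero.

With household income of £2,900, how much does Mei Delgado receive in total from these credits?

£6,310

Commuter Credit: £2,900 is at or below the £28,900 threshold, so the full £4,870 applies.
Child Tax Credit: income exceeds £2,000 by £900, which is 4 full-or-partial £250 increments; reduction = 4 × £45 = £180, leaving £1,440.
Total: £4,870 + £1,440 = £6,310.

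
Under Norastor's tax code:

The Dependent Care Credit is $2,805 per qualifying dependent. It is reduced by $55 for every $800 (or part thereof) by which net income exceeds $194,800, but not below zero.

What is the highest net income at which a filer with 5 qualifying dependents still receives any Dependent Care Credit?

$398,000

Full credit = 5 × $2,805 = $14,025.
After 254 increments the reduction is 254 × $55 = $13,970, leaving $55; one more increment wipes it out. Increment 254 ends at excess 254 × $800 = $203,200, so the highest qualifying income is $194,800 + $203,200 = $398,000.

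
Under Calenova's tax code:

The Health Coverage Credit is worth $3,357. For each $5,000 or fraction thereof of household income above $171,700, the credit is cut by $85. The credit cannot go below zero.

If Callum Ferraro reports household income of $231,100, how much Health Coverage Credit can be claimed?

$2,337

Health Coverage Credit: income exceeds $171,700 by $59,400, which is 12 full-or-partial $5,000 increments; reduction = 12 × $85 = $1,020, leaving $2,337.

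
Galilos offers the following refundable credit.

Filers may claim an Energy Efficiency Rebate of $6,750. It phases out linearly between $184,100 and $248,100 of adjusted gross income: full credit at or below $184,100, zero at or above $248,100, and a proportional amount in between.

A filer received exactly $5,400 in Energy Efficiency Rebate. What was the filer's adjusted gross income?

$196,900

$5,400 is 5,400/6,750 of the full $6,750, so 1,350/6,750 of the $64,000 range has been used: income = $184,100 + $64,000 × 1,350/6,750 = $196,900.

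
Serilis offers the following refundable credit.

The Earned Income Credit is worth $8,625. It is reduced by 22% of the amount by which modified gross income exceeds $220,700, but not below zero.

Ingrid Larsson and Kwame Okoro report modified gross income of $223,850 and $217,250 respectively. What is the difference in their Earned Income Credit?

$693

Ingrid ($223,850): Earned Income Credit: 22% of the $3,150 excess over $220,700 is $693; credit = $8,625 − $693 = $7,932.
Kwame ($217,250): Earned Income Credit: $217,250 is at or below the $220,700 threshold, so the full $8,625 applies.
Difference: |$7,932 − $8,625| = $693.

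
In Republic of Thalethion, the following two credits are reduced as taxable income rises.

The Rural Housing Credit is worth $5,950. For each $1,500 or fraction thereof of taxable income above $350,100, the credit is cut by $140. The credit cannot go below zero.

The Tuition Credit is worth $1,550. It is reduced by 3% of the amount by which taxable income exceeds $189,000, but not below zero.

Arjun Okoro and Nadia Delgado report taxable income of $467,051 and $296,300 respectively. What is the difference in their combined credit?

Arjun ($467,051): Rural Housing Credit: income exceeds $350,100 by $116,951 → 78 increments × $140 = $10,920 ≥ base, so the credit is $0. Tuition Credit: 3% of the $278,051 excess over $189,000 is $8,341.53 ≥ base, so the credit is $0. total $0 + $0 = $0
Nadia ($296,300): Rural Housing Credit: $296,300 is at or below the $350,100 threshold, so the full $5,950 applies. Tuition Credit: 3% of the $107,300 excess over $189,000 is $3,219 ≥ base, so the credit is $0. total $5,950 + $0 = $5,950
Difference: |$0 − $5,950| = $5,950.

$5,950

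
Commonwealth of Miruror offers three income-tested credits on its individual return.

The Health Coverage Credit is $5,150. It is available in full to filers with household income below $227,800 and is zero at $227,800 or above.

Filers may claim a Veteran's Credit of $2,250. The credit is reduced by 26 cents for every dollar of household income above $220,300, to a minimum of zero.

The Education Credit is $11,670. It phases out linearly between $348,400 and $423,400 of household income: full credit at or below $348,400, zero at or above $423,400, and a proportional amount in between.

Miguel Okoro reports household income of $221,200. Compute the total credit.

$18,836

Health Coverage Credit: $221,200 is below the $227,800 cutoff, so the full $5,150 applies.
Veteran's Credit: 26% of the $900 excess over $220,300 is $234; credit = $2,250 − $234 = $2,016.
Education Credit: $221,200 is at or below the $348,400 threshold, so the full $11,670 applies.
Total: $5,150 + $2,016 + $11,670 = $18,836.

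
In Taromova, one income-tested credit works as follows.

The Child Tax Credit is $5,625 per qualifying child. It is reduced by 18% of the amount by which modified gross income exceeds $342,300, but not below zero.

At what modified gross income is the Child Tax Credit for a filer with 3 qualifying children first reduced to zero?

Full credit = 3 × $5,625 = $16,875.
The credit falls by 18% of each dollar above $342,300, so it reaches zero when the excess is $16,875 / 18% = $93,750: income = $342,300 + $93,750 = $436,050.

$436,050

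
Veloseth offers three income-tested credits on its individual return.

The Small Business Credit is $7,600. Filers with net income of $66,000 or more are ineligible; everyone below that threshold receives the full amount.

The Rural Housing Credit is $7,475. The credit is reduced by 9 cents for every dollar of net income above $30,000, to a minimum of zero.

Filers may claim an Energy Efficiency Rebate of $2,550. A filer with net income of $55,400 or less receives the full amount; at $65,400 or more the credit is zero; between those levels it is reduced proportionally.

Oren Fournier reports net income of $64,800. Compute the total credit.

$12,096

Small Business Credit: $64,800 is below the $66,000 cutoff, so the full $7,600 applies.
Rural Housing Credit: 9% of the $34,800 excess over $30,000 is $3,132; credit = $7,475 − $3,132 = $4,343.
Energy Efficiency Rebate: $64,800 is $9,400 into a $10,000 phase-out range, leaving 600/10,000 of the credit: $2,550 × 600/10,000 = $153.
Total: $7,600 + $4,343 + $153 = $12,096.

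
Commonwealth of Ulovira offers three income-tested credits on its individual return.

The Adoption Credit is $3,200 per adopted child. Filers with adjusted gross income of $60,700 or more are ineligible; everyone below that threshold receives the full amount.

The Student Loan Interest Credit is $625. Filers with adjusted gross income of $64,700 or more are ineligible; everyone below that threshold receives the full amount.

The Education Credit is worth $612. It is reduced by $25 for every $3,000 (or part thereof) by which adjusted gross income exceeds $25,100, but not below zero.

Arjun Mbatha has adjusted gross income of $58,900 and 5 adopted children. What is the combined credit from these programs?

$16,937

Adoption Credit: base = 5 × $3,200 = $16,000. $58,900 is below the $60,700 cutoff, so the full $16,000 applies.
Student Loan Interest Credit: $58,900 is below the $64,700 cutoff, so the full $625 applies.
Education Credit: income exceeds $25,100 by $33,800, which is 12 full-or-partial $3,000 increments; reduction = 12 × $25 = $300, leaving $312.
Total: $16,000 + $625 + $312 = $16,937.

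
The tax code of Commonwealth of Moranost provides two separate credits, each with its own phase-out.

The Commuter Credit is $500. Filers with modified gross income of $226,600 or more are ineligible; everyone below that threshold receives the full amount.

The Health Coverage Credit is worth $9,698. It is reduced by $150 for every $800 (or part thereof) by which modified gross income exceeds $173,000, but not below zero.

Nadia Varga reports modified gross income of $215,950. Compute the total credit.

$2,098

Commuter Credit: $215,950 is below the $226,600 cutoff, so the full $500 applies.
Health Coverage Credit: income exceeds $173,000 by $42,950, which is 54 full-or-partial $800 increments; reduction = 54 × $150 = $8,100, leaving $1,598.
Total: $500 + $1,598 = $2,098.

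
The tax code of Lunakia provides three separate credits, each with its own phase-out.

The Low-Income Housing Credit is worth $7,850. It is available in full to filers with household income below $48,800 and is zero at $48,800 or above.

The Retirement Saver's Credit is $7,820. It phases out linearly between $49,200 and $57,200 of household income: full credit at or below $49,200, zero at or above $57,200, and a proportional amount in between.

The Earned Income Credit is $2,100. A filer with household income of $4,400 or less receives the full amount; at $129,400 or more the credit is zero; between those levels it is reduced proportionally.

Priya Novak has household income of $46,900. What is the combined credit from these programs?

$17,056

Low-Income Housing Credit: $46,900 is below the $48,800 cutoff, so the full $7,850 applies.
Retirement Saver's Credit: $46,900 is at or below the $49,200 threshold, so the full $7,820 applies.
Earned Income Credit: $46,900 is $42,500 into a $125,000 phase-out range, leaving 82,500/125,000 of the credit: $2,100 × 82,500/125,000 = $1,386.
Total: $7,850 + $7,820 + $1,386 = $17,056.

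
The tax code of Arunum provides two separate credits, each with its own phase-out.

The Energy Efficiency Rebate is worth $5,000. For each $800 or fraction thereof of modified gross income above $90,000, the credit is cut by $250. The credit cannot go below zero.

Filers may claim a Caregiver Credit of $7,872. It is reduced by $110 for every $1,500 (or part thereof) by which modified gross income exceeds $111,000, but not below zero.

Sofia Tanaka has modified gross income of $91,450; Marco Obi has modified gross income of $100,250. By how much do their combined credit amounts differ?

Sofia ($91,450): Energy Efficiency Rebate: income exceeds $90,000 by $1,450, which is 2 full-or-partial $800 increments; reduction = 2 × $250 = $500, leaving $4,500. Caregiver Credit: $91,450 is at or below the $111,000 threshold, so the full $7,872 applies. total $4,500 + $7,872 = $12,372
Marco ($100,250): Energy Efficiency Rebate: income exceeds $90,000 by $10,250, which is 13 full-or-partial $800 increments; reduction = 13 × $250 = $3,250, leaving $1,750. Caregiver Credit: $100,250 is at or below the $111,000 threshold, so the full $7,872 applies. total $1,750 + $7,872 = $9,622
Difference: |$12,372 − $9,622| = $2,750.

$2,750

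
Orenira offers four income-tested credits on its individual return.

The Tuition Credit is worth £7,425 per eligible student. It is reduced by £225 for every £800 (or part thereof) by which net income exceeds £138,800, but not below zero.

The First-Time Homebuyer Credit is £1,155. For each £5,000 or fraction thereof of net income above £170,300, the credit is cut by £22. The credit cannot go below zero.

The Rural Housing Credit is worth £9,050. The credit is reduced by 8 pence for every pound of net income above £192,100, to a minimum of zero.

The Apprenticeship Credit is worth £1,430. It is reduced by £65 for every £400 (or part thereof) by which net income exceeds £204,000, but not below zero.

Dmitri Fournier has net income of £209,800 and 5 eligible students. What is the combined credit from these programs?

Tuition Credit: base = 5 × £7,425 = £37,125. income exceeds £138,800 by £71,000, which is 89 full-or-partial £800 increments; reduction = 89 × £225 = £20,025, leaving £17,100.
First-Time Homebuyer Credit: income exceeds £170,300 by £39,500, which is 8 full-or-partial £5,000 increments; reduction = 8 × £22 = £176, leaving £979.
Rural Housing Credit: 8% of the £17,700 excess over £192,100 is £1,416; credit = £9,050 − £1,416 = £7,634.
Apprenticeship Credit: income exceeds £204,000 by £5,800, which is 15 full-or-partial £400 increments; reduction = 15 × £65 = £975, leaving £455.
Total: £17,100 + £979 + £7,634 + £455 = £26,168.

£26,168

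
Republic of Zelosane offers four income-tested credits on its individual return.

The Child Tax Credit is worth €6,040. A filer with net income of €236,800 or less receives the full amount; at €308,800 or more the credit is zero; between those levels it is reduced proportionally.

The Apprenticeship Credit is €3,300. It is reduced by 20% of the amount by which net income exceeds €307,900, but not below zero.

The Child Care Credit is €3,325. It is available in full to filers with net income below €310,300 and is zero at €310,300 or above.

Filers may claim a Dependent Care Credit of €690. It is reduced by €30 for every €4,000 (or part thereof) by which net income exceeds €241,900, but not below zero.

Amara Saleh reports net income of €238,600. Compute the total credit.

Child Tax Credit: €238,600 is €1,800 into a €72,000 phase-out range, leaving 70,200/72,000 of the credit: €6,040 × 70,200/72,000 = €5,889.
Apprenticeship Credit: €238,600 is at or below the €307,900 threshold, so the full €3,300 applies.
Child Care Credit: €238,600 is below the €310,300 cutoff, so the full €3,325 applies.
Dependent Care Credit: €238,600 is at or below the €241,900 threshold, so the full €690 applies.
Total: €5,889 + €3,300 + €3,325 + €690 = €13,204.

€13,204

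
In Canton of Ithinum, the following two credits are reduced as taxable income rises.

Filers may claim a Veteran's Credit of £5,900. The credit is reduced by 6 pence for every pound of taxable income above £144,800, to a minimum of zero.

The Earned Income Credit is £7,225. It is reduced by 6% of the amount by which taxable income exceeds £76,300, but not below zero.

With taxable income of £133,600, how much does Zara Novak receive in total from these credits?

£9,687

Veteran's Credit: £133,600 is at or below the £144,800 threshold, so the full £5,900 applies.
Earned Income Credit: 6% of the £57,300 excess over £76,300 is £3,438; credit = £7,225 − £3,438 = £3,787.
Total: £5,900 + £3,787 = £9,687.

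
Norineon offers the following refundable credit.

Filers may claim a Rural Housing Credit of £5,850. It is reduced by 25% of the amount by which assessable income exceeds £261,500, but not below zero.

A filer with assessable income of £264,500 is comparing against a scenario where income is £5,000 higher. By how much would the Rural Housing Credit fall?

At £264,500 — 25% of the £3,000 excess over £261,500 is £750; credit = £5,850 − £750 = £5,100.
At £269,500 — 25% of the £8,000 excess over £261,500 is £2,000; credit = £5,850 − £2,000 = £3,850.
Lost: £5,100 − £3,850 = £1,250.

£1,250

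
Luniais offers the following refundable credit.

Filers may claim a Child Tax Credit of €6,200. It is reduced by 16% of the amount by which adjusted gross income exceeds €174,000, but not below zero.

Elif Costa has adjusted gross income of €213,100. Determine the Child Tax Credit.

Child Tax Credit: 16% of the €39,100 excess over €174,000 is €6,256 ≥ base, so the credit is €0.

€0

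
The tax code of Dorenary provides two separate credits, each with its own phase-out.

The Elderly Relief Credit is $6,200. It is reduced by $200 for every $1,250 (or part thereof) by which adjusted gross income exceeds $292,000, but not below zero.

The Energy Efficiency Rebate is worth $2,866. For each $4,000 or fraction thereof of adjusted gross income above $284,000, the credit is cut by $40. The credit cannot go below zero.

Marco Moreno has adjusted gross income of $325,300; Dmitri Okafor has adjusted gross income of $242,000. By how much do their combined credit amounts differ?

Marco ($325,300): Elderly Relief Credit: income exceeds $292,000 by $33,300, which is 27 full-or-partial $1,250 increments; reduction = 27 × $200 = $5,400, leaving $800. Energy Efficiency Rebate: income exceeds $284,000 by $41,300, which is 11 full-or-partial $4,000 increments; reduction = 11 × $40 = $440, leaving $2,426. total $800 + $2,426 = $3,226
Dmitri ($242,000): Elderly Relief Credit: $242,000 is at or below the $292,000 threshold, so the full $6,200 applies. Energy Efficiency Rebate: $242,000 is at or below the $284,000 threshold, so the full $2,866 applies. total $6,200 + $2,866 = $9,066
Difference: |$3,226 − $9,066| = $5,840.

$5,840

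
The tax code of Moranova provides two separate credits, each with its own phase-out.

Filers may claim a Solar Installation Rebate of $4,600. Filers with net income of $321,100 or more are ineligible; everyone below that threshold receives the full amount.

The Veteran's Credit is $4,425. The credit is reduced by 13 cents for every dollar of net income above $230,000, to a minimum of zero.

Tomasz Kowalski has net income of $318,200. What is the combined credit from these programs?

Solar Installation Rebate: $318,200 is below the $321,100 cutoff, so the full $4,600 applies.
Veteran's Credit: 13% of the $88,200 excess over $230,000 is $11,466 ≥ base, so the credit is $0.
Total: $4,600 + $0 = $4,600.

$4,600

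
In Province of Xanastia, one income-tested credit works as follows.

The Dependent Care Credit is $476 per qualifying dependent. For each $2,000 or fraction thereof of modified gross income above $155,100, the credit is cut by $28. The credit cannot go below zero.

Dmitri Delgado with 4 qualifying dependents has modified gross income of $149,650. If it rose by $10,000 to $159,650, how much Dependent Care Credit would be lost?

At $149,650 — base = 4 × $476 = $1,904. $149,650 is at or below the $155,100 threshold, so the full $1,904 applies.
At $159,650 — base = 4 × $476 = $1,904. income exceeds $155,100 by $4,550, which is 3 full-or-partial $2,000 increments; reduction = 3 × $28 = $84, leaving $1,820.
Lost: $1,904 − $1,820 = $84.

$84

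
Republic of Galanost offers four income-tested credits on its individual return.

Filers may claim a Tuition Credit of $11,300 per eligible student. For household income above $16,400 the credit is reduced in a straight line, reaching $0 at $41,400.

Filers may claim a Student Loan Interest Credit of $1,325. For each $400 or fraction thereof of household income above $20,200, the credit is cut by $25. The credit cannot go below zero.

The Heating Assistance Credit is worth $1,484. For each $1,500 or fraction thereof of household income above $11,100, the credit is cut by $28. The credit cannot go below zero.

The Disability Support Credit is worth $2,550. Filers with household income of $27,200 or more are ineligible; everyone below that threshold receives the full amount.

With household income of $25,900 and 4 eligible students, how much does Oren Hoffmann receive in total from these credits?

Tuition Credit: base = 4 × $11,300 = $45,200. $25,900 is $9,500 into a $25,000 phase-out range, leaving 15,500/25,000 of the credit: $45,200 × 15,500/25,000 = $28,024.
Student Loan Interest Credit: income exceeds $20,200 by $5,700, which is 15 full-or-partial $400 increments; reduction = 15 × $25 = $375, leaving $950.
Heating Assistance Credit: income exceeds $11,100 by $14,800, which is 10 full-or-partial $1,500 increments; reduction = 10 × $28 = $280, leaving $1,204.
Disability Support Credit: $25,900 is below the $27,200 cutoff, so the full $2,550 applies.
Total: $28,024 + $950 + $1,204 + $2,550 = $32,728.

$32,728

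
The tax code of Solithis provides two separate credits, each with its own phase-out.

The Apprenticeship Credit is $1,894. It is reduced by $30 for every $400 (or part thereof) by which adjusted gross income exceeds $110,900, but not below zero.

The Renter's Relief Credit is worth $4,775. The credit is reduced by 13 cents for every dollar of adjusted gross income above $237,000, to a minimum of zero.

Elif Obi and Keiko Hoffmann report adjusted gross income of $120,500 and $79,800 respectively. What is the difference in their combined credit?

$720

Elif ($120,500): Apprenticeship Credit: income exceeds $110,900 by $9,600, which is 24 full-or-partial $400 increments; reduction = 24 × $30 = $720, leaving $1,174. Renter's Relief Credit: $120,500 is at or below the $237,000 threshold, so the full $4,775 applies. total $1,174 + $4,775 = $5,949
Keiko ($79,800): Apprenticeship Credit: $79,800 is at or below the $110,900 threshold, so the full $1,894 applies. Renter's Relief Credit: $79,800 is at or below the $237,000 threshold, so the full $4,775 applies. total $1,894 + $4,775 = $6,669
Difference: |$5,949 − $6,669| = $720.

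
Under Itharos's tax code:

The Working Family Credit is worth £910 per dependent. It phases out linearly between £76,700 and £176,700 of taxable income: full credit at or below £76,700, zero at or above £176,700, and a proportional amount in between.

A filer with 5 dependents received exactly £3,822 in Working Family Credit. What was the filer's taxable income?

£92,700

Full credit = 5 × £910 = £4,550.
£3,822 is 3,822/4,550 of the full £4,550, so 728/4,550 of the £100,000 range has been used: income = £76,700 + £100,000 × 728/4,550 = £92,700.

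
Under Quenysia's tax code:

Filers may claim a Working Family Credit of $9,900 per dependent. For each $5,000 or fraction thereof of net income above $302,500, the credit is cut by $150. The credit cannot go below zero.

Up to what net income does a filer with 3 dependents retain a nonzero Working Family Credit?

$1,287,500

Full credit = 3 × $9,900 = $29,700.
After 197 increments the reduction is 197 × $150 = $29,550, leaving $150; one more increment wipes it out. Increment 197 ends at excess 197 × $5,000 = $985,000, so the highest qualifying income is $302,500 + $985,000 = $1,287,500.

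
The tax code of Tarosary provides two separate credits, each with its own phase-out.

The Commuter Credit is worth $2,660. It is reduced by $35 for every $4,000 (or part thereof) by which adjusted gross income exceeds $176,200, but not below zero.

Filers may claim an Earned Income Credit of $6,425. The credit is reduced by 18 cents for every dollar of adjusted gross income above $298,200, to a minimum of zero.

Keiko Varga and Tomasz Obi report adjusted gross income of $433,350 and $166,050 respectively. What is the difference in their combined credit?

$8,700

Keiko ($433,350): Commuter Credit: income exceeds $176,200 by $257,150, which is 65 full-or-partial $4,000 increments; reduction = 65 × $35 = $2,275, leaving $385. Earned Income Credit: 18% of the $135,150 excess over $298,200 is $24,327 ≥ base, so the credit is $0. total $385 + $0 = $385
Tomasz ($166,050): Commuter Credit: $166,050 is at or below the $176,200 threshold, so the full $2,660 applies. Earned Income Credit: $166,050 is at or below the $298,200 threshold, so the full $6,425 applies. total $2,660 + $6,425 = $9,085
Difference: |$385 − $9,085| = $8,700.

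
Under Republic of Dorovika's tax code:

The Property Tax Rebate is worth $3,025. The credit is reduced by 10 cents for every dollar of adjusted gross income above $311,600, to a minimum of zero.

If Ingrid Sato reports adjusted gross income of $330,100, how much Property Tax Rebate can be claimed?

$1,175

Property Tax Rebate: 10% of the $18,500 excess over $311,600 is $1,850; credit = $3,025 − $1,850 = $1,175.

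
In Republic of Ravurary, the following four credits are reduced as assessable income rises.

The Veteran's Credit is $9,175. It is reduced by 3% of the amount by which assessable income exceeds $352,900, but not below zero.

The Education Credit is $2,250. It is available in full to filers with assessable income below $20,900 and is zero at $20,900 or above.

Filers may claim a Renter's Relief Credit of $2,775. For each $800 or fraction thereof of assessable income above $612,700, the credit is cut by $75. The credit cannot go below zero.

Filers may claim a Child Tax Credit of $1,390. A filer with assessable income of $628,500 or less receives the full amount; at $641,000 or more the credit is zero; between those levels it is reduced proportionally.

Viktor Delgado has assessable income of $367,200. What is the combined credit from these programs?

$12,911

Veteran's Credit: 3% of the $14,300 excess over $352,900 is $429; credit = $9,175 − $429 = $8,746.
Education Credit: $367,200 meets or exceeds the $20,900 cutoff, so the credit is $0.
Renter's Relief Credit: $367,200 is at or below the $612,700 threshold, so the full $2,775 applies.
Child Tax Credit: $367,200 is at or below the $628,500 threshold, so the full $1,390 applies.
Total: $8,746 + $0 + $2,775 + $1,390 = $12,911.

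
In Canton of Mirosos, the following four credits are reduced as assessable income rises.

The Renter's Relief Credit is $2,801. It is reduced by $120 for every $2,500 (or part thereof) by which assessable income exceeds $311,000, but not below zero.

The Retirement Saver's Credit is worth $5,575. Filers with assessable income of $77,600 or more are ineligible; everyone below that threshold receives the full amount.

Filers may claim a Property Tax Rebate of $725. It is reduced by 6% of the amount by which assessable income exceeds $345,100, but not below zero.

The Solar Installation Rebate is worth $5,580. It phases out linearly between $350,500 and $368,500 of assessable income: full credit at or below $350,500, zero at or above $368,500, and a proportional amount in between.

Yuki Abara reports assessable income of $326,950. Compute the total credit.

Renter's Relief Credit: income exceeds $311,000 by $15,950, which is 7 full-or-partial $2,500 increments; reduction = 7 × $120 = $840, leaving $1,961.
Retirement Saver's Credit: $326,950 meets or exceeds the $77,600 cutoff, so the credit is $0.
Property Tax Rebate: $326,950 is at or below the $345,100 threshold, so the full $725 applies.
Solar Installation Rebate: $326,950 is at or below the $350,500 threshold, so the full $5,580 applies.
Total: $1,961 + $0 + $725 + $5,580 = $8,266.

$8,266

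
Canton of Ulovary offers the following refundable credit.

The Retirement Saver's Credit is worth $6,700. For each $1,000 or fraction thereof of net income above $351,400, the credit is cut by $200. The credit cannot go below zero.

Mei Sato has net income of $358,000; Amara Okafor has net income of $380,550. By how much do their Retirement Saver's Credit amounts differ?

$4,600

Mei ($358,000): Retirement Saver's Credit: income exceeds $351,400 by $6,600, which is 7 full-or-partial $1,000 increments; reduction = 7 × $200 = $1,400, leaving $5,300.
Amara ($380,550): Retirement Saver's Credit: income exceeds $351,400 by $29,150, which is 30 full-or-partial $1,000 increments; reduction = 30 × $200 = $6,000, leaving $700.
Difference: |$5,300 − $700| = $4,600.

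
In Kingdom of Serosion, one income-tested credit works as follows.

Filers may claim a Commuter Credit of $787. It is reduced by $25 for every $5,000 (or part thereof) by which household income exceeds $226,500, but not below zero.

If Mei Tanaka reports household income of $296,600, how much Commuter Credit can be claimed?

$412

Commuter Credit: income exceeds $226,500 by $70,100, which is 15 full-or-partial $5,000 increments; reduction = 15 × $25 = $375, leaving $412.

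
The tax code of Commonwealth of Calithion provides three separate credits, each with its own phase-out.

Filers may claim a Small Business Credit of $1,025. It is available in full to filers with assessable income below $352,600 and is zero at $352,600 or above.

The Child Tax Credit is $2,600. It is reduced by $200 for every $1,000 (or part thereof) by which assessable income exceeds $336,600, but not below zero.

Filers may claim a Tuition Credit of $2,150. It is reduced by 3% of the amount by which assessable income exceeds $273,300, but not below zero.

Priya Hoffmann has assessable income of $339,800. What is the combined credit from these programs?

$2,980

Small Business Credit: $339,800 is below the $352,600 cutoff, so the full $1,025 applies.
Child Tax Credit: income exceeds $336,600 by $3,200, which is 4 full-or-partial $1,000 increments; reduction = 4 × $200 = $800, leaving $1,800.
Tuition Credit: 3% of the $66,500 excess over $273,300 is $1,995; credit = $2,150 − $1,995 = $155.
Total: $1,025 + $1,800 + $155 = $2,980.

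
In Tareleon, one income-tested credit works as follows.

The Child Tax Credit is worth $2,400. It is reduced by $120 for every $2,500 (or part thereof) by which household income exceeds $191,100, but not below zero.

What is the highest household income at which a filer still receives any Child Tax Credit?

$238,600

After 19 increments the reduction is 19 × $120 = $2,280, leaving $120; one more increment wipes it out. Increment 19 ends at excess 19 × $2,500 = $47,500, so the highest qualifying income is $191,100 + $47,500 = $238,600.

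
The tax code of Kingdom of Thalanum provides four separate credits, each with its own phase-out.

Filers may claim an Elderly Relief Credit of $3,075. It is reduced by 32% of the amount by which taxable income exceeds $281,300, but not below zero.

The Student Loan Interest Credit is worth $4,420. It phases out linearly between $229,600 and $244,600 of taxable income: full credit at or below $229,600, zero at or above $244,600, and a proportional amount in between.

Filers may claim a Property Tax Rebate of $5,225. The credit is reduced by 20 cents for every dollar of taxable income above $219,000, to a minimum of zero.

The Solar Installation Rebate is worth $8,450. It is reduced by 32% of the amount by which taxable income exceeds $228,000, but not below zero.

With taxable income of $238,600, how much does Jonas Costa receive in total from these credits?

$11,206

Elderly Relief Credit: $238,600 is at or below the $281,300 threshold, so the full $3,075 applies.
Student Loan Interest Credit: $238,600 is $9,000 into a $15,000 phase-out range, leaving 6,000/15,000 of the credit: $4,420 × 6,000/15,000 = $1,768.
Property Tax Rebate: 20% of the $19,600 excess over $219,000 is $3,920; credit = $5,225 − $3,920 = $1,305.
Solar Installation Rebate: 32% of the $10,600 excess over $228,000 is $3,392; credit = $8,450 − $3,392 = $5,058.
Total: $3,075 + $1,768 + $1,305 + $5,058 = $11,206.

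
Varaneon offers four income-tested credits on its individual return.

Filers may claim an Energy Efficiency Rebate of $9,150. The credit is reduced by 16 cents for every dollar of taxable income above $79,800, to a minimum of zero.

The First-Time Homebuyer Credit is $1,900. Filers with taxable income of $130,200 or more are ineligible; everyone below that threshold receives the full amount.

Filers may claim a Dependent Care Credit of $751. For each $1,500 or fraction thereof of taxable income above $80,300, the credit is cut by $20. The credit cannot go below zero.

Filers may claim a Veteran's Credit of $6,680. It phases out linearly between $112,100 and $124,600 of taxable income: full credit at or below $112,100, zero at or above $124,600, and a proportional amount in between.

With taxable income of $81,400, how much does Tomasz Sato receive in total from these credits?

$18,205

Energy Efficiency Rebate: 16% of the $1,600 excess over $79,800 is $256; credit = $9,150 − $256 = $8,894.
First-Time Homebuyer Credit: $81,400 is below the $130,200 cutoff, so the full $1,900 applies.
Dependent Care Credit: income exceeds $80,300 by $1,100, which is 1 full-or-partial $1,500 increment; reduction = 1 × $20 = $20, leaving $731.
Veteran's Credit: $81,400 is at or below the $112,100 threshold, so the full $6,680 applies.
Total: $8,894 + $1,900 + $731 + $6,680 = $18,205.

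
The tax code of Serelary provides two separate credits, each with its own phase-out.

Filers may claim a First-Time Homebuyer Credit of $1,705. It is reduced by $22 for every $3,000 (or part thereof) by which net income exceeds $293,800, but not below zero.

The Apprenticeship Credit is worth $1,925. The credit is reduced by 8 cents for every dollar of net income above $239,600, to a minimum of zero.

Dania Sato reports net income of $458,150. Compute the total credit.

First-Time Homebuyer Credit: income exceeds $293,800 by $164,350, which is 55 full-or-partial $3,000 increments; reduction = 55 × $22 = $1,210, leaving $495.
Apprenticeship Credit: 8% of the $218,550 excess over $239,600 is $17,484 ≥ base, so the credit is $0.
Total: $495 + $0 = $495.

$495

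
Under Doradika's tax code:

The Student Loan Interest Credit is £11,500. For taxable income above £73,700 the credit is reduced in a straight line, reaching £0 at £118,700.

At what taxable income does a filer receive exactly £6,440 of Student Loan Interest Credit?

£93,500

£6,440 is 6,440/11,500 of the full £11,500, so 5,060/11,500 of the £45,000 range has been used: income = £73,700 + £45,000 × 5,060/11,500 = £93,500.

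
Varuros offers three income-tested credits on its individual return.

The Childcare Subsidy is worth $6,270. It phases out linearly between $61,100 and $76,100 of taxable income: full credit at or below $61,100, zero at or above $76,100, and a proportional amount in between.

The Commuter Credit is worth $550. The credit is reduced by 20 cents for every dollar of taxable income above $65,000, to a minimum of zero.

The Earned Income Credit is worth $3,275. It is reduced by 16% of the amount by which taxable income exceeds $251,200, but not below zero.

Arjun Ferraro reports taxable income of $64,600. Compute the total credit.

$8,632

Childcare Subsidy: $64,600 is $3,500 into a $15,000 phase-out range, leaving 11,500/15,000 of the credit: $6,270 × 11,500/15,000 = $4,807.
Commuter Credit: $64,600 is at or below the $65,000 threshold, so the full $550 applies.
Earned Income Credit: $64,600 is at or below the $251,200 threshold, so the full $3,275 applies.
Total: $4,807 + $550 + $3,275 = $8,632.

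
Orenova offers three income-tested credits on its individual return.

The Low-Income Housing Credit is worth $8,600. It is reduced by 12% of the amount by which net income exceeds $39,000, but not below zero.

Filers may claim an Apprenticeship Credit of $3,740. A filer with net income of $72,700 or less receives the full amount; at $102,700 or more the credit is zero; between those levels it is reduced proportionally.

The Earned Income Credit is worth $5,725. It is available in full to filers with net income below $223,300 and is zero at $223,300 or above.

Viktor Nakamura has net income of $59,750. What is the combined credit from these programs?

Low-Income Housing Credit: 12% of the $20,750 excess over $39,000 is $2,490; credit = $8,600 − $2,490 = $6,110.
Apprenticeship Credit: $59,750 is at or below the $72,700 threshold, so the full $3,740 applies.
Earned Income Credit: $59,750 is below the $223,300 cutoff, so the full $5,725 applies.
Total: $6,110 + $3,740 + $5,725 = $15,575.

$15,575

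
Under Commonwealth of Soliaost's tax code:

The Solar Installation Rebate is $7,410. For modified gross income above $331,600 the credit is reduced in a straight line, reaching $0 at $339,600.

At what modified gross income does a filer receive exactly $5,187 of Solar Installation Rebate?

$5,187 is 5,187/7,410 of the full $7,410, so 2,223/7,410 of the $8,000 range has been used: income = $331,600 + $8,000 × 2,223/7,410 = $334,000.

$334,000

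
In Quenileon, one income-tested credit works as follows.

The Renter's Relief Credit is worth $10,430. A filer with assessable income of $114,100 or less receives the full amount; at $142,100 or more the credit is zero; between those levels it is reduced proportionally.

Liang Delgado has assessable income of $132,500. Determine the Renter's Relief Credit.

$3,576

Renter's Relief Credit: $132,500 is $18,400 into a $28,000 phase-out range, leaving 9,600/28,000 of the credit: $10,430 × 9,600/28,000 = $3,576.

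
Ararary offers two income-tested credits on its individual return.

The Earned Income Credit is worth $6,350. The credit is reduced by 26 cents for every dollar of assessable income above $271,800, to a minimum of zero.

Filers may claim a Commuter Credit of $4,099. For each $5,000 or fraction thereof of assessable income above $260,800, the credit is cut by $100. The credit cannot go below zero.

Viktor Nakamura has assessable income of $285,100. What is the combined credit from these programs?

Earned Income Credit: 26% of the $13,300 excess over $271,800 is $3,458; credit = $6,350 − $3,458 = $2,892.
Commuter Credit: income exceeds $260,800 by $24,300, which is 5 full-or-partial $5,000 increments; reduction = 5 × $100 = $500, leaving $3,599.
Total: $2,892 + $3,599 = $6,491.

$6,491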